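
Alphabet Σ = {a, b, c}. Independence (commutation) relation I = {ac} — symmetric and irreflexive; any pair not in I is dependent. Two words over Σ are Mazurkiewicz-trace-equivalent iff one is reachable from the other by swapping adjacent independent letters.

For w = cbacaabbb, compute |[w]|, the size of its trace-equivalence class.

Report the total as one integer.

4

piece 0:c — minimal
piece 1:b rests on {0:c}
piece 2:a rests on {1:b}
piece 3:c rests on {1:b}
piece 4:a rests on {2:a}
piece 5:a rests on {4:a}
piece 6:b rests on {3:c, 5:a}
piece 7:b rests on {6:b}
piece 8:b rests on {7:b}
minimal pieces: {0:c}
ways to finish when only these pieces remain (= sum over removing one remaining piece with nothing left below it):
  1 left: {8}→1
  2 left: {7,8}→1
  3 left: {6,7,8}→1
  4 left: {3,6,7,8}→1  {5,6,7,8}→1
  5 left: {3,5,6,7,8}→2  {4,5,6,7,8}→1
  6 left: {2,4,5,6,7,8}→1  {3,4,5,6,7,8}→3
  7 left: {2,3,4,5,6,7,8}→4
  placing 0:c first → 4 extensions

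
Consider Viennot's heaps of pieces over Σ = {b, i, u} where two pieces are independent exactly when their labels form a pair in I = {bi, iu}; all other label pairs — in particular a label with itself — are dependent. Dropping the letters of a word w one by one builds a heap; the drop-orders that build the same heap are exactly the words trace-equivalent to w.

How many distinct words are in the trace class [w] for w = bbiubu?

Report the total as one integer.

6

#0=b has no predecessor
#1=b depends on [0:b]
#2=i has no predecessor
#3=u depends on [1:b]
#4=b depends on [3:u]
#5=u depends on [4:b]
sources: [0:b, 2:i]
N(rest) = Σ N(rest − s) over sources s of rest; N(one piece) = 1:
  size 1 → [2]=1  [5]=1
  size 2 → [2,5]=2  [4,5]=1
  size 3 → [2,4,5]=3  [3,4,5]=1
  size 4 → [1,3,4,5]=1  [2,3,4,5]=4
  first=0(b) contributes 5
  first=2(i) contributes 1
|[w]| = 6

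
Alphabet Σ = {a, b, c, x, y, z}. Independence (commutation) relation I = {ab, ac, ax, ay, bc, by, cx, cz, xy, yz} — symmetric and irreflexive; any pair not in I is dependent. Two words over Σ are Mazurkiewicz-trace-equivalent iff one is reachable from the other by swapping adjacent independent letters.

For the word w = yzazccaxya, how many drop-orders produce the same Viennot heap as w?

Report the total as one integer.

630

#0=y has no predecessor
#1=z has no predecessor
#2=a depends on [1:z]
#3=z depends on [2:a]
#4=c depends on [0:y]
#5=c depends on [4:c]
#6=a depends on [3:z]
#7=x depends on [3:z]
#8=y depends on [5:c]
#9=a depends on [6:a]
sources: [0:y, 1:z]
N(rest) = Σ N(rest − s) over sources s of rest; N(one piece) = 1:
  size 1 → [7]=1  [8]=1  [9]=1
  size 2 → [5,8]=1  [6,9]=1  [7,8]=2  [7,9]=2  [8,9]=2
  size 3 → [4,5,8]=1  [5,7,8]=3  [5,8,9]=3  [6,7,9]=3  [6,8,9]=3  [7,8,9]=6
  size 4 → [0,4,5,8]=1  [3,6,7,9]=3  [4,5,7,8]=4  [4,5,8,9]=4  [5,6,8,9]=6  [5,7,8,9]=12  [6,7,8,9]=12
  size 5 → [0,4,5,7,8]=5  [0,4,5,8,9]=5  [2,3,6,7,9]=3  [3,6,7,8,9]=15  [4,5,6,8,9]=10  [4,5,7,8,9]=20  [5,6,7,8,9]=30
  size 6 → [0,4,5,6,8,9]=15  [0,4,5,7,8,9]=30  [1,2,3,6,7,9]=3  [2,3,6,7,8,9]=18  [3,5,6,7,8,9]=45  [4,5,6,7,8,9]=60
  size 7 → [0,4,5,6,7,8,9]=105  [1,2,3,6,7,8,9]=21  [2,3,5,6,7,8,9]=63  [3,4,5,6,7,8,9]=105
  size 8 → [0,3,4,5,6,7,8,9]=210  [1,2,3,5,6,7,8,9]=84  [2,3,4,5,6,7,8,9]=168
  first=0(y) contributes 252
  first=1(z) contributes 378
|[w]| = 630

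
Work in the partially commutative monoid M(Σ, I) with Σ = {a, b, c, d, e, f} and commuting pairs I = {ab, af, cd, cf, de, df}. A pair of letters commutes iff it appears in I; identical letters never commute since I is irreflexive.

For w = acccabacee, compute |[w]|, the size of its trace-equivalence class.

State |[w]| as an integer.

3

#0=a has no predecessor
#1=c depends on [0:a]
#2=c depends on [1:c]
#3=c depends on [2:c]
#4=a depends on [3:c]
#5=b depends on [3:c]
#6=a depends on [4:a]
#7=c depends on [5:b, 6:a]
#8=e depends on [7:c]
#9=e depends on [8:e]
sources: [0:a]
N(rest) = Σ N(rest − s) over sources s of rest; N(one piece) = 1:
  size 1 → [9]=1
  size 2 → [8,9]=1
  size 3 → [7,8,9]=1
  size 4 → [5,7,8,9]=1  [6,7,8,9]=1
  size 5 → [4,6,7,8,9]=1  [5,6,7,8,9]=2
  size 6 → [4,5,6,7,8,9]=3
  size 7 → [3,4,5,6,7,8,9]=3
  size 8 → [2,3,4,5,6,7,8,9]=3
  first=0(a) contributes 3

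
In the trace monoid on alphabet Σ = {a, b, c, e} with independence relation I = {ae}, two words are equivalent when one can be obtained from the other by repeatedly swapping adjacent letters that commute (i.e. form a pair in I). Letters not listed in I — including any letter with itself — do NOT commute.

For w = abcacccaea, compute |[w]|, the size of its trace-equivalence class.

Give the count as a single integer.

piece 0:a — minimal
piece 1:b rests on {0:a}
piece 2:c rests on {1:b}
piece 3:a rests on {2:c}
piece 4:c rests on {3:a}
piece 5:c rests on {4:c}
piece 6:c rests on {5:c}
piece 7:a rests on {6:c}
piece 8:e rests on {6:c}
piece 9:a rests on {7:a}
minimal pieces: {0:a}
ways to finish when only these pieces remain (= sum over removing one remaining piece with nothing left below it):
  1 left: {8}→1  {9}→1
  2 left: {7,9}→1  {8,9}→2
  3 left: {7,8,9}→3
  4 left: {6,7,8,9}→3
  5 left: {5,6,7,8,9}→3
  6 left: {4,5,6,7,8,9}→3
  7 left: {3,4,5,6,7,8,9}→3
  8 left: {2,3,4,5,6,7,8,9}→3
  placing 0:a first → 3 extensions

3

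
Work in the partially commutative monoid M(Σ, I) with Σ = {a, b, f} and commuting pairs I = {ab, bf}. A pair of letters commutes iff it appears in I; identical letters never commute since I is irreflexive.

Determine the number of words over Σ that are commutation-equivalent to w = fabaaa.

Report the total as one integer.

0(f) covers ∅
1(a) covers 0:f
2(b) covers ∅
3(a) covers 1:a
4(a) covers 3:a
5(a) covers 4:a
floor of heap: 0:f, 2:b
completions by unplaced set U, small U first (add the entries for U minus each lowest piece of U):
  |U|=1: {2}:1  {5}:1
  |U|=2: {2,5}:2  {4,5}:1
  |U|=3: {2,4,5}:3  {3,4,5}:1
  |U|=4: {1,3,4,5}:1  {2,3,4,5}:4
  start at 0(f): 5
  start at 2(b): 1
sum over floor = 6

6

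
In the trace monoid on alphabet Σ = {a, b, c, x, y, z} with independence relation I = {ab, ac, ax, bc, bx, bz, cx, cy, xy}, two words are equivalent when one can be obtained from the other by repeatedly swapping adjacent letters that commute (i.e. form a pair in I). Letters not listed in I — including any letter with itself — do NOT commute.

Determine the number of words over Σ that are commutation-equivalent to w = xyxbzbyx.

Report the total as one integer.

50

0(x) covers ∅
1(y) covers ∅
2(x) covers 0:x
3(b) covers 1:y
4(z) covers 1:y, 2:x
5(b) covers 3:b
6(y) covers 4:z, 5:b
7(x) covers 4:z
floor of heap: 0:x, 1:y
completions by unplaced set U, small U first (add the entries for U minus each lowest piece of U):
  |U|=1: {6}:1  {7}:1
  |U|=2: {5,6}:1  {6,7}:2
  |U|=3: {3,5,6}:1  {4,6,7}:2  {5,6,7}:3
  |U|=4: {2,4,6,7}:2  {3,5,6,7}:4  {4,5,6,7}:5
  |U|=5: {0,2,4,6,7}:2  {2,4,5,6,7}:7  {3,4,5,6,7}:9
  |U|=6: {0,2,4,5,6,7}:9  {1,3,4,5,6,7}:9  {2,3,4,5,6,7}:16
  start at 0(x): 25
  start at 1(y): 25
sum over floor = 50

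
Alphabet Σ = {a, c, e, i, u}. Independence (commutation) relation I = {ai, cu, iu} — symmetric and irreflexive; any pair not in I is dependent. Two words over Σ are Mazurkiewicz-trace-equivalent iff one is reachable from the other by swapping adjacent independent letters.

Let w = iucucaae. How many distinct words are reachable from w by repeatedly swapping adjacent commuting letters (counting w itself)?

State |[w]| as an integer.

10

0(i) covers ∅
1(u) covers ∅
2(c) covers 0:i
3(u) covers 1:u
4(c) covers 2:c
5(a) covers 3:u, 4:c
6(a) covers 5:a
7(e) covers 6:a
floor of heap: 0:i, 1:u
completions by unplaced set U, small U first (add the entries for U minus each lowest piece of U):
  |U|=1: {7}:1
  |U|=2: {6,7}:1
  |U|=3: {5,6,7}:1
  |U|=4: {3,5,6,7}:1  {4,5,6,7}:1
  |U|=5: {1,3,5,6,7}:1  {2,4,5,6,7}:1  {3,4,5,6,7}:2
  |U|=6: {0,2,4,5,6,7}:1  {1,3,4,5,6,7}:3  {2,3,4,5,6,7}:3
  start at 0(i): 6
  start at 1(u): 4
sum over floor = 10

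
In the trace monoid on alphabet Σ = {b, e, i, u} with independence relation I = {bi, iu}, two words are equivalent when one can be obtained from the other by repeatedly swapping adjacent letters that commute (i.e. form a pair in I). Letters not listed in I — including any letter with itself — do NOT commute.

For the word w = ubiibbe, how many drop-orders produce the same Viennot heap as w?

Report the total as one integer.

0(u) covers ∅
1(b) covers 0:u
2(i) covers ∅
3(i) covers 2:i
4(b) covers 1:b
5(b) covers 4:b
6(e) covers 3:i, 5:b
floor of heap: 0:u, 2:i
completions by unplaced set U, small U first (add the entries for U minus each lowest piece of U):
  |U|=1: {6}:1
  |U|=2: {3,6}:1  {5,6}:1
  |U|=3: {2,3,6}:1  {3,5,6}:2  {4,5,6}:1
  |U|=4: {1,4,5,6}:1  {2,3,5,6}:3  {3,4,5,6}:3
  |U|=5: {0,1,4,5,6}:1  {1,3,4,5,6}:4  {2,3,4,5,6}:6
  start at 0(u): 10
  start at 2(i): 5
sum over floor = 15

15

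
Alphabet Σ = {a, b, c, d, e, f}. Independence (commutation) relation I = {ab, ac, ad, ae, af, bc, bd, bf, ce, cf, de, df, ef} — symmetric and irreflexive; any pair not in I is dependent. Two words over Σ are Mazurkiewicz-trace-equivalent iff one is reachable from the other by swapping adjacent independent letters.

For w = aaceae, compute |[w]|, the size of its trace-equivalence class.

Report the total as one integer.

60

piece 0:a — minimal
piece 1:a rests on {0:a}
piece 2:c — minimal
piece 3:e — minimal
piece 4:a rests on {1:a}
piece 5:e rests on {3:e}
minimal pieces: {0:a, 2:c, 3:e}
ways to finish when only these pieces remain (= sum over removing one remaining piece with nothing left below it):
  1 left: {2}→1  {4}→1  {5}→1
  2 left: {1,4}→1  {2,4}→2  {2,5}→2  {3,5}→1  {4,5}→2
  3 left: {0,1,4}→1  {1,2,4}→3  {1,4,5}→3  {2,3,5}→3  {2,4,5}→6  {3,4,5}→3
  4 left: {0,1,2,4}→4  {0,1,4,5}→4  {1,2,4,5}→12  {1,3,4,5}→6  {2,3,4,5}→12
  placing 0:a first → 30 extensions
  placing 2:c first → 10 extensions
  placing 3:e first → 20 extensions
total linear extensions = 60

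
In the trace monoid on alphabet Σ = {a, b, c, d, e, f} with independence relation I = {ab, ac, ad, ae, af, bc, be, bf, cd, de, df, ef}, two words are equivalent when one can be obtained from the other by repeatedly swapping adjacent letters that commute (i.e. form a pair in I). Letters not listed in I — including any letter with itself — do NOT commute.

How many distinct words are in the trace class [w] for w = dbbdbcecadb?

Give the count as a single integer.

0(d) covers ∅
1(b) covers 0:d
2(b) covers 1:b
3(d) covers 2:b
4(b) covers 3:d
5(c) covers ∅
6(e) covers 5:c
7(c) covers 6:e
8(a) covers ∅
9(d) covers 4:b
10(b) covers 9:d
floor of heap: 0:d, 5:c, 8:a
completions by unplaced set U, small U first (add the entries for U minus each lowest piece of U):
  |U|=1: {7}:1  {8}:1  {10}:1
  |U|=2: {6,7}:1  {7,8}:2  {7,10}:2  {8,10}:2  {9,10}:1
  |U|=3: {4,9,10}:1  {5,6,7}:1  {6,7,8}:3  {6,7,10}:3  {7,8,10}:6  {7,9,10}:3  {8,9,10}:3
  |U|=4: {3,4,9,10}:1  {4,7,9,10}:4  {4,8,9,10}:4  {5,6,7,8}:4  {5,6,7,10}:4  {6,7,8,10}:12  {6,7,9,10}:6  {7,8,9,10}:12
  |U|=5: {2,3,4,9,10}:1  {3,4,7,9,10}:5  {3,4,8,9,10}:5  {4,6,7,9,10}:10  {4,7,8,9,10}:20  {5,6,7,8,10}:20  {5,6,7,9,10}:10  {6,7,8,9,10}:30
  |U|=6: {1,2,3,4,9,10}:1  {2,3,4,7,9,10}:6  {2,3,4,8,9,10}:6  {3,4,6,7,9,10}:15  {3,4,7,8,9,10}:30  {4,5,6,7,9,10}:20  {4,6,7,8,9,10}:60  {5,6,7,8,9,10}:60
  |U|=7: {0,1,2,3,4,9,10}:1  {1,2,3,4,7,9,10}:7  {1,2,3,4,8,9,10}:7  {2,3,4,6,7,9,10}:21  {2,3,4,7,8,9,10}:42  {3,4,5,6,7,9,10}:35  {3,4,6,7,8,9,10}:105  {4,5,6,7,8,9,10}:140
  |U|=8: {0,1,2,3,4,7,9,10}:8  {0,1,2,3,4,8,9,10}:8  {1,2,3,4,6,7,9,10}:28  {1,2,3,4,7,8,9,10}:56  {2,3,4,5,6,7,9,10}:56  {2,3,4,6,7,8,9,10}:168  {3,4,5,6,7,8,9,10}:280
  |U|=9: {0,1,2,3,4,6,7,9,10}:36  {0,1,2,3,4,7,8,9,10}:72  {1,2,3,4,5,6,7,9,10}:84  {1,2,3,4,6,7,8,9,10}:252  {2,3,4,5,6,7,8,9,10}:504
  start at 0(d): 840
  start at 5(c): 360
  start at 8(a): 120
sum over floor = 1320

1320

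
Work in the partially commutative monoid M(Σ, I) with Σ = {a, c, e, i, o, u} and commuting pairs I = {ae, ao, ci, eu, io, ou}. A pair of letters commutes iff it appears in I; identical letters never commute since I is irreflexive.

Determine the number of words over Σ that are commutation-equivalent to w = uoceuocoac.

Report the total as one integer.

#0=u has no predecessor
#1=o has no predecessor
#2=c depends on [0:u, 1:o]
#3=e depends on [2:c]
#4=u depends on [2:c]
#5=o depends on [3:e]
#6=c depends on [4:u, 5:o]
#7=o depends on [6:c]
#8=a depends on [6:c]
#9=c depends on [7:o, 8:a]
sources: [0:u, 1:o]
N(rest) = Σ N(rest − s) over sources s of rest; N(one piece) = 1:
  size 1 → [9]=1
  size 2 → [7,9]=1  [8,9]=1
  size 3 → [7,8,9]=2
  size 4 → [6,7,8,9]=2
  size 5 → [4,6,7,8,9]=2  [5,6,7,8,9]=2
  size 6 → [3,5,6,7,8,9]=2  [4,5,6,7,8,9]=4
  size 7 → [3,4,5,6,7,8,9]=6
  size 8 → [2,3,4,5,6,7,8,9]=6
  first=0(u) contributes 6
  first=1(o) contributes 6
|[w]| = 12

12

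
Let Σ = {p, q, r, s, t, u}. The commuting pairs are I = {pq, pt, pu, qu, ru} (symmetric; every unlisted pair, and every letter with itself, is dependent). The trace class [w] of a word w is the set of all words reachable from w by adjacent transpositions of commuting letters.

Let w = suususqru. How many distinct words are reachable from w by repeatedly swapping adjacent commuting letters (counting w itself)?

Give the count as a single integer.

0(s) covers ∅
1(u) covers 0:s
2(u) covers 1:u
3(s) covers 2:u
4(u) covers 3:s
5(s) covers 4:u
6(q) covers 5:s
7(r) covers 6:q
8(u) covers 5:s
floor of heap: 0:s
completions by unplaced set U, small U first (add the entries for U minus each lowest piece of U):
  |U|=1: {7}:1  {8}:1
  |U|=2: {6,7}:1  {7,8}:2
  |U|=3: {6,7,8}:3
  |U|=4: {5,6,7,8}:3
  |U|=5: {4,5,6,7,8}:3
  |U|=6: {3,4,5,6,7,8}:3
  |U|=7: {2,3,4,5,6,7,8}:3
  start at 0(s): 3

3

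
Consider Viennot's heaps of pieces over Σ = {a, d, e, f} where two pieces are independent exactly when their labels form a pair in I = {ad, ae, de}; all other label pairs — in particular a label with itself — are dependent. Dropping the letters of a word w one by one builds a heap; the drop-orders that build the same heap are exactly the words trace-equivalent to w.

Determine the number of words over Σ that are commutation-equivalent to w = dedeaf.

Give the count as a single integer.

piece 0:d — minimal
piece 1:e — minimal
piece 2:d rests on {0:d}
piece 3:e rests on {1:e}
piece 4:a — minimal
piece 5:f rests on {2:d, 3:e, 4:a}
minimal pieces: {0:d, 1:e, 4:a}
ways to finish when only these pieces remain (= sum over removing one remaining piece with nothing left below it):
  1 left: {5}→1
  2 left: {2,5}→1  {3,5}→1  {4,5}→1
  3 left: {0,2,5}→1  {1,3,5}→1  {2,3,5}→2  {2,4,5}→2  {3,4,5}→2
  4 left: {0,2,3,5}→3  {0,2,4,5}→3  {1,2,3,5}→3  {1,3,4,5}→3  {2,3,4,5}→6
  placing 0:d first → 12 extensions
  placing 1:e first → 12 extensions
  placing 4:a first → 6 extensions
total linear extensions = 30

30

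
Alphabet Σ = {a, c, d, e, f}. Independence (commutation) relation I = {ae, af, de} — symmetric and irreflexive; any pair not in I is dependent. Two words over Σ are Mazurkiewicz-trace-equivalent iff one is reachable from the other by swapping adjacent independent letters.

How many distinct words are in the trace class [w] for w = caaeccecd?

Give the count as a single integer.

3

piece 0:c — minimal
piece 1:a rests on {0:c}
piece 2:a rests on {1:a}
piece 3:e rests on {0:c}
piece 4:c rests on {2:a, 3:e}
piece 5:c rests on {4:c}
piece 6:e rests on {5:c}
piece 7:c rests on {6:e}
piece 8:d rests on {7:c}
minimal pieces: {0:c}
ways to finish when only these pieces remain (= sum over removing one remaining piece with nothing left below it):
  1 left: {8}→1
  2 left: {7,8}→1
  3 left: {6,7,8}→1
  4 left: {5,6,7,8}→1
  5 left: {4,5,6,7,8}→1
  6 left: {2,4,5,6,7,8}→1  {3,4,5,6,7,8}→1
  7 left: {1,2,4,5,6,7,8}→1  {2,3,4,5,6,7,8}→2
  placing 0:c first → 3 extensions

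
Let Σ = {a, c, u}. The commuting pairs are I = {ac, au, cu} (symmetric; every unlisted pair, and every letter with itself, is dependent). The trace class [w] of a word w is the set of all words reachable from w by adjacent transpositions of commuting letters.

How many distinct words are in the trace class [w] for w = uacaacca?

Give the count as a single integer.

280

piece 0:u — minimal
piece 1:a — minimal
piece 2:c — minimal
piece 3:a rests on {1:a}
piece 4:a rests on {3:a}
piece 5:c rests on {2:c}
piece 6:c rests on {5:c}
piece 7:a rests on {4:a}
minimal pieces: {0:u, 1:a, 2:c}
ways to finish when only these pieces remain (= sum over removing one remaining piece with nothing left below it):
  1 left: {0}→1  {6}→1  {7}→1
  2 left: {0,6}→2  {0,7}→2  {4,7}→1  {5,6}→1  {6,7}→2
  3 left: {0,4,7}→3  {0,5,6}→3  {0,6,7}→6  {2,5,6}→1  {3,4,7}→1  {4,6,7}→3  {5,6,7}→3
  4 left: {0,2,5,6}→4  {0,3,4,7}→4  {0,4,6,7}→12  {0,5,6,7}→12  {1,3,4,7}→1  {2,5,6,7}→4  {3,4,6,7}→4  {4,5,6,7}→6
  5 left: {0,1,3,4,7}→5  {0,2,5,6,7}→20  {0,3,4,6,7}→20  {0,4,5,6,7}→30  {1,3,4,6,7}→5  {2,4,5,6,7}→10  {3,4,5,6,7}→10
  6 left: {0,1,3,4,6,7}→30  {0,2,4,5,6,7}→60  {0,3,4,5,6,7}→60  {1,3,4,5,6,7}→15  {2,3,4,5,6,7}→20
  placing 0:u first → 35 extensions
  placing 1:a first → 140 extensions
  placing 2:c first → 105 extensions
total linear extensions = 280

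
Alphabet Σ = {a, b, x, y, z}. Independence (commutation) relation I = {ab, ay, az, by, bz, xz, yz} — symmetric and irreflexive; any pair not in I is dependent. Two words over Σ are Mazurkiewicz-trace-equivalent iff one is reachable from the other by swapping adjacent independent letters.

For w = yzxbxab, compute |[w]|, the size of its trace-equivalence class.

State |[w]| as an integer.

14

#0=y has no predecessor
#1=z has no predecessor
#2=x depends on [0:y]
#3=b depends on [2:x]
#4=x depends on [3:b]
#5=a depends on [4:x]
#6=b depends on [4:x]
sources: [0:y, 1:z]
N(rest) = Σ N(rest − s) over sources s of rest; N(one piece) = 1:
  size 1 → [1]=1  [5]=1  [6]=1
  size 2 → [1,5]=2  [1,6]=2  [5,6]=2
  size 3 → [1,5,6]=6  [4,5,6]=2
  size 4 → [1,4,5,6]=8  [3,4,5,6]=2
  size 5 → [1,3,4,5,6]=10  [2,3,4,5,6]=2
  first=0(y) contributes 12
  first=1(z) contributes 2
|[w]| = 14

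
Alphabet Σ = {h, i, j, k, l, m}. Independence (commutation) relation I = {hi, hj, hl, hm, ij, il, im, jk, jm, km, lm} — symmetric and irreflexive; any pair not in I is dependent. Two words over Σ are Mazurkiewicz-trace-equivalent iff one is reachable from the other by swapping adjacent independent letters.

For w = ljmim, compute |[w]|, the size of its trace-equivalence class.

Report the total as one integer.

0(l) covers ∅
1(j) covers 0:l
2(m) covers ∅
3(i) covers ∅
4(m) covers 2:m
floor of heap: 0:l, 2:m, 3:i
completions by unplaced set U, small U first (add the entries for U minus each lowest piece of U):
  |U|=1: {1}:1  {3}:1  {4}:1
  |U|=2: {0,1}:1  {1,3}:2  {1,4}:2  {2,4}:1  {3,4}:2
  |U|=3: {0,1,3}:3  {0,1,4}:3  {1,2,4}:3  {1,3,4}:6  {2,3,4}:3
  start at 0(l): 12
  start at 2(m): 12
  start at 3(i): 6
sum over floor = 30

30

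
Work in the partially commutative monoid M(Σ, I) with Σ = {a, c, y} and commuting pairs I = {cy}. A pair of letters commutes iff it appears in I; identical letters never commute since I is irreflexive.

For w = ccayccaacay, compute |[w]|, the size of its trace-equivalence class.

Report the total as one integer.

drop 0:c onto floor
drop 1:c onto {0:c}
drop 2:a onto {1:c}
drop 3:y onto {2:a}
drop 4:c onto {2:a}
drop 5:c onto {4:c}
drop 6:a onto {3:y, 5:c}
drop 7:a onto {6:a}
drop 8:c onto {7:a}
drop 9:a onto {8:c}
drop 10:y onto {9:a}
ground layer = {0:c}
drop-orders for the pieces not yet dropped (sum over which currently-grounded one goes next):
  1 to go: {10} 1
  2 to go: {9,10} 1
  3 to go: {8,9,10} 1
  4 to go: {7,8,9,10} 1
  5 to go: {6,7,8,9,10} 1
  6 to go: {3,6,7,8,9,10} 1  {5,6,7,8,9,10} 1
  7 to go: {3,5,6,7,8,9,10} 2  {4,5,6,7,8,9,10} 1
  8 to go: {3,4,5,6,7,8,9,10} 3
  9 to go: {2,3,4,5,6,7,8,9,10} 3
  if 0:c drops first: 3 orders

3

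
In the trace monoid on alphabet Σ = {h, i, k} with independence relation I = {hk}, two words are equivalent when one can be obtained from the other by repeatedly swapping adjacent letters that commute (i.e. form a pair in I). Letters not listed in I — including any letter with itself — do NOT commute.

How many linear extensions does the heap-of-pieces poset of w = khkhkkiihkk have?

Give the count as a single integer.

0(k) covers ∅
1(h) covers ∅
2(k) covers 0:k
3(h) covers 1:h
4(k) covers 2:k
5(k) covers 4:k
6(i) covers 3:h, 5:k
7(i) covers 6:i
8(h) covers 7:i
9(k) covers 7:i
10(k) covers 9:k
floor of heap: 0:k, 1:h
completions by unplaced set U, small U first (add the entries for U minus each lowest piece of U):
  |U|=1: {8}:1  {10}:1
  |U|=2: {8,10}:2  {9,10}:1
  |U|=3: {8,9,10}:3
  |U|=4: {7,8,9,10}:3
  |U|=5: {6,7,8,9,10}:3
  |U|=6: {3,6,7,8,9,10}:3  {5,6,7,8,9,10}:3
  |U|=7: {1,3,6,7,8,9,10}:3  {3,5,6,7,8,9,10}:6  {4,5,6,7,8,9,10}:3
  |U|=8: {1,3,5,6,7,8,9,10}:9  {2,4,5,6,7,8,9,10}:3  {3,4,5,6,7,8,9,10}:9
  |U|=9: {0,2,4,5,6,7,8,9,10}:3  {1,3,4,5,6,7,8,9,10}:18  {2,3,4,5,6,7,8,9,10}:12
  start at 0(k): 30
  start at 1(h): 15
sum over floor = 45

45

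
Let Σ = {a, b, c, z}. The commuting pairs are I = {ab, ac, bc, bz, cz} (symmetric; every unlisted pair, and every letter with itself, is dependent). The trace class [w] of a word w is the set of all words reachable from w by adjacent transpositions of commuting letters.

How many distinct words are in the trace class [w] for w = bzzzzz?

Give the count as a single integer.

#0=b has no predecessor
#1=z has no predecessor
#2=z depends on [1:z]
#3=z depends on [2:z]
#4=z depends on [3:z]
#5=z depends on [4:z]
sources: [0:b, 1:z]
N(rest) = Σ N(rest − s) over sources s of rest; N(one piece) = 1:
  size 1 → [0]=1  [5]=1
  size 2 → [0,5]=2  [4,5]=1
  size 3 → [0,4,5]=3  [3,4,5]=1
  size 4 → [0,3,4,5]=4  [2,3,4,5]=1
  first=0(b) contributes 1
  first=1(z) contributes 5
|[w]| = 6

6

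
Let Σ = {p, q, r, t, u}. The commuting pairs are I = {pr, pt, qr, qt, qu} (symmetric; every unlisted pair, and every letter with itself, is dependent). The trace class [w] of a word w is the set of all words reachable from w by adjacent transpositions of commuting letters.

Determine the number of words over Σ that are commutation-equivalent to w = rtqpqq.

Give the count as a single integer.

15

#0=r has no predecessor
#1=t depends on [0:r]
#2=q has no predecessor
#3=p depends on [2:q]
#4=q depends on [3:p]
#5=q depends on [4:q]
sources: [0:r, 2:q]
N(rest) = Σ N(rest − s) over sources s of rest; N(one piece) = 1:
  size 1 → [1]=1  [5]=1
  size 2 → [0,1]=1  [1,5]=2  [4,5]=1
  size 3 → [0,1,5]=3  [1,4,5]=3  [3,4,5]=1
  size 4 → [0,1,4,5]=6  [1,3,4,5]=4  [2,3,4,5]=1
  first=0(r) contributes 5
  first=2(q) contributes 10
|[w]| = 15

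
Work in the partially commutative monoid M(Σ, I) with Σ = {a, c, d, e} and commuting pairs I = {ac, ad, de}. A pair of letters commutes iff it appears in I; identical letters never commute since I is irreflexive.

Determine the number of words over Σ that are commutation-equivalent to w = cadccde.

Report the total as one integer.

drop 0:c onto floor
drop 1:a onto floor
drop 2:d onto {0:c}
drop 3:c onto {2:d}
drop 4:c onto {3:c}
drop 5:d onto {4:c}
drop 6:e onto {1:a, 4:c}
ground layer = {0:c, 1:a}
drop-orders for the pieces not yet dropped (sum over which currently-grounded one goes next):
  1 to go: {5} 1  {6} 1
  2 to go: {1,6} 1  {5,6} 2
  3 to go: {1,5,6} 3  {4,5,6} 2
  4 to go: {1,4,5,6} 5  {3,4,5,6} 2
  5 to go: {1,3,4,5,6} 7  {2,3,4,5,6} 2
  if 0:c drops first: 9 orders
  if 1:a drops first: 2 orders
heap linearizations: 11

11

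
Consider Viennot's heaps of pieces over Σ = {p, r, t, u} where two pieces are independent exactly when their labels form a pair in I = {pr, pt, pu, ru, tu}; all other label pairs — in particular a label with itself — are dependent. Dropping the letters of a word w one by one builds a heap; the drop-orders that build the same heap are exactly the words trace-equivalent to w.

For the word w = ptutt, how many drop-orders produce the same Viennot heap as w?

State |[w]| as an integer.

20

drop 0:p onto floor
drop 1:t onto floor
drop 2:u onto floor
drop 3:t onto {1:t}
drop 4:t onto {3:t}
ground layer = {0:p, 1:t, 2:u}
drop-orders for the pieces not yet dropped (sum over which currently-grounded one goes next):
  1 to go: {0} 1  {2} 1  {4} 1
  2 to go: {0,2} 2  {0,4} 2  {2,4} 2  {3,4} 1
  3 to go: {0,2,4} 6  {0,3,4} 3  {1,3,4} 1  {2,3,4} 3
  if 0:p drops first: 4 orders
  if 1:t drops first: 12 orders
  if 2:u drops first: 4 orders
heap linearizations: 20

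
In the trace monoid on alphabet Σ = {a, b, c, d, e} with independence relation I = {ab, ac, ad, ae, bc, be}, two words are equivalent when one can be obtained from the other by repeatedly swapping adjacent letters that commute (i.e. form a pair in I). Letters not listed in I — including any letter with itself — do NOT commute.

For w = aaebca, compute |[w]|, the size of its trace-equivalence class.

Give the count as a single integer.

#0=a has no predecessor
#1=a depends on [0:a]
#2=e has no predecessor
#3=b has no predecessor
#4=c depends on [2:e]
#5=a depends on [1:a]
sources: [0:a, 2:e, 3:b]
N(rest) = Σ N(rest − s) over sources s of rest; N(one piece) = 1:
  size 1 → [3]=1  [4]=1  [5]=1
  size 2 → [1,5]=1  [2,4]=1  [3,4]=2  [3,5]=2  [4,5]=2
  size 3 → [0,1,5]=1  [1,3,5]=3  [1,4,5]=3  [2,3,4]=3  [2,4,5]=3  [3,4,5]=6
  size 4 → [0,1,3,5]=4  [0,1,4,5]=4  [1,2,4,5]=6  [1,3,4,5]=12  [2,3,4,5]=12
  first=0(a) contributes 30
  first=2(e) contributes 20
  first=3(b) contributes 10
|[w]| = 60

60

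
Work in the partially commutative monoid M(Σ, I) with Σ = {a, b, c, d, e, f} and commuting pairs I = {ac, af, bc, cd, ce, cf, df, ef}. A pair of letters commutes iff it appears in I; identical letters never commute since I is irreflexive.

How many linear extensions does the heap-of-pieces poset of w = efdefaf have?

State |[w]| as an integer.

35

piece 0:e — minimal
piece 1:f — minimal
piece 2:d rests on {0:e}
piece 3:e rests on {2:d}
piece 4:f rests on {1:f}
piece 5:a rests on {3:e}
piece 6:f rests on {4:f}
minimal pieces: {0:e, 1:f}
ways to finish when only these pieces remain (= sum over removing one remaining piece with nothing left below it):
  1 left: {5}→1  {6}→1
  2 left: {3,5}→1  {4,6}→1  {5,6}→2
  3 left: {1,4,6}→1  {2,3,5}→1  {3,5,6}→3  {4,5,6}→3
  4 left: {0,2,3,5}→1  {1,4,5,6}→4  {2,3,5,6}→4  {3,4,5,6}→6
  5 left: {0,2,3,5,6}→5  {1,3,4,5,6}→10  {2,3,4,5,6}→10
  placing 0:e first → 20 extensions
  placing 1:f first → 15 extensions
total linear extensions = 35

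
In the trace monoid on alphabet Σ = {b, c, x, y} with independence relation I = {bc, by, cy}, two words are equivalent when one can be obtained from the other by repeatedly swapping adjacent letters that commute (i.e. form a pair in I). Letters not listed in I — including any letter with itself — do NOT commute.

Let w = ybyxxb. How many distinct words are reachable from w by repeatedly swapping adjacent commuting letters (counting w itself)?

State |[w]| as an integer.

3

#0=y has no predecessor
#1=b has no predecessor
#2=y depends on [0:y]
#3=x depends on [1:b, 2:y]
#4=x depends on [3:x]
#5=b depends on [4:x]
sources: [0:y, 1:b]
N(rest) = Σ N(rest − s) over sources s of rest; N(one piece) = 1:
  size 1 → [5]=1
  size 2 → [4,5]=1
  size 3 → [3,4,5]=1
  size 4 → [1,3,4,5]=1  [2,3,4,5]=1
  first=0(y) contributes 2
  first=1(b) contributes 1
|[w]| = 3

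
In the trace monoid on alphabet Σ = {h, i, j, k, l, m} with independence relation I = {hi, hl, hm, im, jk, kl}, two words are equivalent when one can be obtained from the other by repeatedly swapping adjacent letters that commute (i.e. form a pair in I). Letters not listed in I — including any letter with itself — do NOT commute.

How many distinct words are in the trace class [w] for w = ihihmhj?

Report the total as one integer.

60

drop 0:i onto floor
drop 1:h onto floor
drop 2:i onto {0:i}
drop 3:h onto {1:h}
drop 4:m onto floor
drop 5:h onto {3:h}
drop 6:j onto {2:i, 4:m, 5:h}
ground layer = {0:i, 1:h, 4:m}
drop-orders for the pieces not yet dropped (sum over which currently-grounded one goes next):
  1 to go: {6} 1
  2 to go: {2,6} 1  {4,6} 1  {5,6} 1
  3 to go: {0,2,6} 1  {2,4,6} 2  {2,5,6} 2  {3,5,6} 1  {4,5,6} 2
  4 to go: {0,2,4,6} 3  {0,2,5,6} 3  {1,3,5,6} 1  {2,3,5,6} 3  {2,4,5,6} 6  {3,4,5,6} 3
  5 to go: {0,2,3,5,6} 6  {0,2,4,5,6} 12  {1,2,3,5,6} 4  {1,3,4,5,6} 4  {2,3,4,5,6} 12
  if 0:i drops first: 20 orders
  if 1:h drops first: 30 orders
  if 4:m drops first: 10 orders
heap linearizations: 60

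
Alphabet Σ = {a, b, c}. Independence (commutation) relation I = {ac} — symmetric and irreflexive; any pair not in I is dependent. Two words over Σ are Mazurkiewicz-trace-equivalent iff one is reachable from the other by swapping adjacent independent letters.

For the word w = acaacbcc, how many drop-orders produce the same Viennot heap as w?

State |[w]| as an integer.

drop 0:a onto floor
drop 1:c onto floor
drop 2:a onto {0:a}
drop 3:a onto {2:a}
drop 4:c onto {1:c}
drop 5:b onto {3:a, 4:c}
drop 6:c onto {5:b}
drop 7:c onto {6:c}
ground layer = {0:a, 1:c}
drop-orders for the pieces not yet dropped (sum over which currently-grounded one goes next):
  1 to go: {7} 1
  2 to go: {6,7} 1
  3 to go: {5,6,7} 1
  4 to go: {3,5,6,7} 1  {4,5,6,7} 1
  5 to go: {1,4,5,6,7} 1  {2,3,5,6,7} 1  {3,4,5,6,7} 2
  6 to go: {0,2,3,5,6,7} 1  {1,3,4,5,6,7} 3  {2,3,4,5,6,7} 3
  if 0:a drops first: 6 orders
  if 1:c drops first: 4 orders
heap linearizations: 10

10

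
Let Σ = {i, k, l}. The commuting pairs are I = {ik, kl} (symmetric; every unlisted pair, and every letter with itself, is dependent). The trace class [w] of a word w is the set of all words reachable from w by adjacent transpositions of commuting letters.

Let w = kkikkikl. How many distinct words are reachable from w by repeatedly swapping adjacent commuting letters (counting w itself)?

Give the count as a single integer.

piece 0:k — minimal
piece 1:k rests on {0:k}
piece 2:i — minimal
piece 3:k rests on {1:k}
piece 4:k rests on {3:k}
piece 5:i rests on {2:i}
piece 6:k rests on {4:k}
piece 7:l rests on {5:i}
minimal pieces: {0:k, 2:i}
ways to finish when only these pieces remain (= sum over removing one remaining piece with nothing left below it):
  1 left: {6}→1  {7}→1
  2 left: {4,6}→1  {5,7}→1  {6,7}→2
  3 left: {2,5,7}→1  {3,4,6}→1  {4,6,7}→3  {5,6,7}→3
  4 left: {1,3,4,6}→1  {2,5,6,7}→4  {3,4,6,7}→4  {4,5,6,7}→6
  5 left: {0,1,3,4,6}→1  {1,3,4,6,7}→5  {2,4,5,6,7}→10  {3,4,5,6,7}→10
  6 left: {0,1,3,4,6,7}→6  {1,3,4,5,6,7}→15  {2,3,4,5,6,7}→20
  placing 0:k first → 35 extensions
  placing 2:i first → 21 extensions
total linear extensions = 56

56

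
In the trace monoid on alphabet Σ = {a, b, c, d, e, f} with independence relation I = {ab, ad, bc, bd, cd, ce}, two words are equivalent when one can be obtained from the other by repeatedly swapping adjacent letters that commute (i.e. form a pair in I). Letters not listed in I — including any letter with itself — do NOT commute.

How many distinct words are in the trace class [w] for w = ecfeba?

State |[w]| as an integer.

4

0(e) covers ∅
1(c) covers ∅
2(f) covers 0:e, 1:c
3(e) covers 2:f
4(b) covers 3:e
5(a) covers 3:e
floor of heap: 0:e, 1:c
completions by unplaced set U, small U first (add the entries for U minus each lowest piece of U):
  |U|=1: {4}:1  {5}:1
  |U|=2: {4,5}:2
  |U|=3: {3,4,5}:2
  |U|=4: {2,3,4,5}:2
  start at 0(e): 2
  start at 1(c): 2
sum over floor = 4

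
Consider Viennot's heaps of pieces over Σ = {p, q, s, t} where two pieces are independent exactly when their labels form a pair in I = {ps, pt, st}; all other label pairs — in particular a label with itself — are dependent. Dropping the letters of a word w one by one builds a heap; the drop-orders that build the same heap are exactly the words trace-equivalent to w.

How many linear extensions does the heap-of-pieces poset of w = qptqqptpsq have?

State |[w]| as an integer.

piece 0:q — minimal
piece 1:p rests on {0:q}
piece 2:t rests on {0:q}
piece 3:q rests on {1:p, 2:t}
piece 4:q rests on {3:q}
piece 5:p rests on {4:q}
piece 6:t rests on {4:q}
piece 7:p rests on {5:p}
piece 8:s rests on {4:q}
piece 9:q rests on {6:t, 7:p, 8:s}
minimal pieces: {0:q}
ways to finish when only these pieces remain (= sum over removing one remaining piece with nothing left below it):
  1 left: {9}→1
  2 left: {6,9}→1  {7,9}→1  {8,9}→1
  3 left: {5,7,9}→1  {6,7,9}→2  {6,8,9}→2  {7,8,9}→2
  4 left: {5,6,7,9}→3  {5,7,8,9}→3  {6,7,8,9}→6
  5 left: {5,6,7,8,9}→12
  6 left: {4,5,6,7,8,9}→12
  7 left: {3,4,5,6,7,8,9}→12
  8 left: {1,3,4,5,6,7,8,9}→12  {2,3,4,5,6,7,8,9}→12
  placing 0:q first → 24 extensions

24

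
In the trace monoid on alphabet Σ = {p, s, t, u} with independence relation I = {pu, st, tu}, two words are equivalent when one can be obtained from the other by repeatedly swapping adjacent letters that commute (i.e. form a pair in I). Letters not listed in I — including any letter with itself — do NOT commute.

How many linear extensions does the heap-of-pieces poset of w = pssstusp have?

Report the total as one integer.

0(p) covers ∅
1(s) covers 0:p
2(s) covers 1:s
3(s) covers 2:s
4(t) covers 0:p
5(u) covers 3:s
6(s) covers 5:u
7(p) covers 4:t, 6:s
floor of heap: 0:p
completions by unplaced set U, small U first (add the entries for U minus each lowest piece of U):
  |U|=1: {7}:1
  |U|=2: {4,7}:1  {6,7}:1
  |U|=3: {4,6,7}:2  {5,6,7}:1
  |U|=4: {3,5,6,7}:1  {4,5,6,7}:3
  |U|=5: {2,3,5,6,7}:1  {3,4,5,6,7}:4
  |U|=6: {1,2,3,5,6,7}:1  {2,3,4,5,6,7}:5
  start at 0(p): 6

6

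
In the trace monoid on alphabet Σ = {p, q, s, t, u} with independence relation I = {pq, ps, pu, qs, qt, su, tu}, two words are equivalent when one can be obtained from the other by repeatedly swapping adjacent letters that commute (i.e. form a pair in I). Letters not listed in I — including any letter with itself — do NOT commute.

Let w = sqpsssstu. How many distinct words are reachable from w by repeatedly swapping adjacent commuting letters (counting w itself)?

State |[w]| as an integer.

216

piece 0:s — minimal
piece 1:q — minimal
piece 2:p — minimal
piece 3:s rests on {0:s}
piece 4:s rests on {3:s}
piece 5:s rests on {4:s}
piece 6:s rests on {5:s}
piece 7:t rests on {2:p, 6:s}
piece 8:u rests on {1:q}
minimal pieces: {0:s, 1:q, 2:p}
ways to finish when only these pieces remain (= sum over removing one remaining piece with nothing left below it):
  1 left: {7}→1  {8}→1
  2 left: {1,8}→1  {2,7}→1  {6,7}→1  {7,8}→2
  3 left: {1,7,8}→3  {2,6,7}→2  {2,7,8}→3  {5,6,7}→1  {6,7,8}→3
  4 left: {1,2,7,8}→6  {1,6,7,8}→6  {2,5,6,7}→3  {2,6,7,8}→8  {4,5,6,7}→1  {5,6,7,8}→4
  5 left: {1,2,6,7,8}→20  {1,5,6,7,8}→10  {2,4,5,6,7}→4  {2,5,6,7,8}→15  {3,4,5,6,7}→1  {4,5,6,7,8}→5
  6 left: {0,3,4,5,6,7}→1  {1,2,5,6,7,8}→45  {1,4,5,6,7,8}→15  {2,3,4,5,6,7}→5  {2,4,5,6,7,8}→24  {3,4,5,6,7,8}→6
  7 left: {0,2,3,4,5,6,7}→6  {0,3,4,5,6,7,8}→7  {1,2,4,5,6,7,8}→84  {1,3,4,5,6,7,8}→21  {2,3,4,5,6,7,8}→35
  placing 0:s first → 140 extensions
  placing 1:q first → 48 extensions
  placing 2:p first → 28 extensions
total linear extensions = 216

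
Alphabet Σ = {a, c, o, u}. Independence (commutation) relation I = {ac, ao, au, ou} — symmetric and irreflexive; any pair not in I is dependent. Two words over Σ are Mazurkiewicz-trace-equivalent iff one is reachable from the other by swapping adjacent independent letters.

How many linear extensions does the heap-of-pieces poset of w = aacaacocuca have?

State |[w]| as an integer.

462

drop 0:a onto floor
drop 1:a onto {0:a}
drop 2:c onto floor
drop 3:a onto {1:a}
drop 4:a onto {3:a}
drop 5:c onto {2:c}
drop 6:o onto {5:c}
drop 7:c onto {6:o}
drop 8:u onto {7:c}
drop 9:c onto {8:u}
drop 10:a onto {4:a}
ground layer = {0:a, 2:c}
drop-orders for the pieces not yet dropped (sum over which currently-grounded one goes next):
  1 to go: {9} 1  {10} 1
  2 to go: {4,10} 1  {8,9} 1  {9,10} 2
  3 to go: {3,4,10} 1  {4,9,10} 3  {7,8,9} 1  {8,9,10} 3
  4 to go: {1,3,4,10} 1  {3,4,9,10} 4  {4,8,9,10} 6  {6,7,8,9} 1  {7,8,9,10} 4
  5 to go: {0,1,3,4,10} 1  {1,3,4,9,10} 5  {3,4,8,9,10} 10  {4,7,8,9,10} 10  {5,6,7,8,9} 1  {6,7,8,9,10} 5
  6 to go: {0,1,3,4,9,10} 6  {1,3,4,8,9,10} 15  {2,5,6,7,8,9} 1  {3,4,7,8,9,10} 20  {4,6,7,8,9,10} 15  {5,6,7,8,9,10} 6
  7 to go: {0,1,3,4,8,9,10} 21  {1,3,4,7,8,9,10} 35  {2,5,6,7,8,9,10} 7  {3,4,6,7,8,9,10} 35  {4,5,6,7,8,9,10} 21
  8 to go: {0,1,3,4,7,8,9,10} 56  {1,3,4,6,7,8,9,10} 70  {2,4,5,6,7,8,9,10} 28  {3,4,5,6,7,8,9,10} 56
  9 to go: {0,1,3,4,6,7,8,9,10} 126  {1,3,4,5,6,7,8,9,10} 126  {2,3,4,5,6,7,8,9,10} 84
  if 0:a drops first: 210 orders
  if 2:c drops first: 252 orders
heap linearizations: 462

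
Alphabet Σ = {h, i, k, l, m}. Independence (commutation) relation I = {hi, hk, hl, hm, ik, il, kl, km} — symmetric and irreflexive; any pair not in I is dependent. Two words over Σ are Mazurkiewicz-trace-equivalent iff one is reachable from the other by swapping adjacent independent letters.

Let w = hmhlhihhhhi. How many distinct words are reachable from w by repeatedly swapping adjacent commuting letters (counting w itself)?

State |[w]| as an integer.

piece 0:h — minimal
piece 1:m — minimal
piece 2:h rests on {0:h}
piece 3:l rests on {1:m}
piece 4:h rests on {2:h}
piece 5:i rests on {1:m}
piece 6:h rests on {4:h}
piece 7:h rests on {6:h}
piece 8:h rests on {7:h}
piece 9:h rests on {8:h}
piece 10:i rests on {5:i}
minimal pieces: {0:h, 1:m}
ways to finish when only these pieces remain (= sum over removing one remaining piece with nothing left below it):
  1 left: {3}→1  {9}→1  {10}→1
  2 left: {3,9}→2  {3,10}→2  {5,10}→1  {8,9}→1  {9,10}→2
  3 left: {3,5,10}→3  {3,8,9}→3  {3,9,10}→6  {5,9,10}→3  {7,8,9}→1  {8,9,10}→3
  4 left: {1,3,5,10}→3  {3,5,9,10}→12  {3,7,8,9}→4  {3,8,9,10}→12  {5,8,9,10}→6  {6,7,8,9}→1  {7,8,9,10}→4
  5 left: {1,3,5,9,10}→15  {3,5,8,9,10}→30  {3,6,7,8,9}→5  {3,7,8,9,10}→20  {4,6,7,8,9}→1  {5,7,8,9,10}→10  {6,7,8,9,10}→5
  6 left: {1,3,5,8,9,10}→45  {2,4,6,7,8,9}→1  {3,4,6,7,8,9}→6  {3,5,7,8,9,10}→60  {3,6,7,8,9,10}→30  {4,6,7,8,9,10}→6  {5,6,7,8,9,10}→15
  7 left: {0,2,4,6,7,8,9}→1  {1,3,5,7,8,9,10}→105  {2,3,4,6,7,8,9}→7  {2,4,6,7,8,9,10}→7  {3,4,6,7,8,9,10}→42  {3,5,6,7,8,9,10}→105  {4,5,6,7,8,9,10}→21
  8 left: {0,2,3,4,6,7,8,9}→8  {0,2,4,6,7,8,9,10}→8  {1,3,5,6,7,8,9,10}→210  {2,3,4,6,7,8,9,10}→56  {2,4,5,6,7,8,9,10}→28  {3,4,5,6,7,8,9,10}→168
  9 left: {0,2,3,4,6,7,8,9,10}→72  {0,2,4,5,6,7,8,9,10}→36  {1,3,4,5,6,7,8,9,10}→378  {2,3,4,5,6,7,8,9,10}→252
  placing 0:h first → 630 extensions
  placing 1:m first → 360 extensions
total linear extensions = 990

990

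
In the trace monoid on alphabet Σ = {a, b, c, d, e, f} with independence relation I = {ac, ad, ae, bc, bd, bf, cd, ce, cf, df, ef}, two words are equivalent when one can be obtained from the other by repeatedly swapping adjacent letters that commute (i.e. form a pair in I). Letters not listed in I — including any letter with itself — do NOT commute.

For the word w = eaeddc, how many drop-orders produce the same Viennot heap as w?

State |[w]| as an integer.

30

piece 0:e — minimal
piece 1:a — minimal
piece 2:e rests on {0:e}
piece 3:d rests on {2:e}
piece 4:d rests on {3:d}
piece 5:c — minimal
minimal pieces: {0:e, 1:a, 5:c}
ways to finish when only these pieces remain (= sum over removing one remaining piece with nothing left below it):
  1 left: {1}→1  {4}→1  {5}→1
  2 left: {1,4}→2  {1,5}→2  {3,4}→1  {4,5}→2
  3 left: {1,3,4}→3  {1,4,5}→6  {2,3,4}→1  {3,4,5}→3
  4 left: {0,2,3,4}→1  {1,2,3,4}→4  {1,3,4,5}→12  {2,3,4,5}→4
  placing 0:e first → 20 extensions
  placing 1:a first → 5 extensions
  placing 5:c first → 5 extensions
total linear extensions = 30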